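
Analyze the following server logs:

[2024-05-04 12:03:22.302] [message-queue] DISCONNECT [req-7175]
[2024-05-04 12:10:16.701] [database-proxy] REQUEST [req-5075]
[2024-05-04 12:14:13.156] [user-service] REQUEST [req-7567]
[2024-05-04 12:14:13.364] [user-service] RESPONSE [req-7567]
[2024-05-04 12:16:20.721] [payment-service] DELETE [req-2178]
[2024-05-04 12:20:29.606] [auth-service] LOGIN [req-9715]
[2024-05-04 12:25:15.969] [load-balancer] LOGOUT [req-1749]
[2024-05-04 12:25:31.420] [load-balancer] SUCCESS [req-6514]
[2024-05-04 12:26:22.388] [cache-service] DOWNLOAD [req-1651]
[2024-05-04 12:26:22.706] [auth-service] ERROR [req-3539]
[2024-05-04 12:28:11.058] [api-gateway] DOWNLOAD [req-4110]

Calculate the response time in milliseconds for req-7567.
208

To calculate latency:

1. Find REQUEST with id req-7567: 2024-05-04 12:14:13.156
2. Find RESPONSE with id req-7567: 2024-05-04 12:14:13.364
3. Latency: 2024-05-04 12:14:13.364 - 2024-05-04 12:14:13.156 = 208ms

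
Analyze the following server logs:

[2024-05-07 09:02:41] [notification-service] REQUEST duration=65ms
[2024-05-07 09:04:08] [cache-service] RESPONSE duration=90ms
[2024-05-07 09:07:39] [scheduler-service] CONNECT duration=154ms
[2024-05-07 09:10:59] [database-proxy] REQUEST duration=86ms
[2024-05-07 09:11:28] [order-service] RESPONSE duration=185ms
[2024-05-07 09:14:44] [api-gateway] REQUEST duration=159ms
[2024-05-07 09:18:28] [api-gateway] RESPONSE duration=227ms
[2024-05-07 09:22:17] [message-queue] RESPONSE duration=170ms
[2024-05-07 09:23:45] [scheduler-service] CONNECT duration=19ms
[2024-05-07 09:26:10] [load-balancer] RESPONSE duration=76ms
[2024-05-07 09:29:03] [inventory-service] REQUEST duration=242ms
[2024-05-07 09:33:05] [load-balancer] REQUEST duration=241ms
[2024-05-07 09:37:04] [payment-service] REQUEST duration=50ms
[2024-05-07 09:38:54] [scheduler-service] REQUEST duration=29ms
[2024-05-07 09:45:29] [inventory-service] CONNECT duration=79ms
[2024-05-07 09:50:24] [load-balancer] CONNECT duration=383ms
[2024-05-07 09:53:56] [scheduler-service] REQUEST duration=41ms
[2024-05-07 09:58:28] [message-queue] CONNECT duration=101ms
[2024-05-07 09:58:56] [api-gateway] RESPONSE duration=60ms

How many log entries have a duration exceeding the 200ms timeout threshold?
4

To count timeouts:

1. Threshold: 200ms
2. Extract duration from each log entry
3. Count entries where duration > 200
4. Timeout count: 4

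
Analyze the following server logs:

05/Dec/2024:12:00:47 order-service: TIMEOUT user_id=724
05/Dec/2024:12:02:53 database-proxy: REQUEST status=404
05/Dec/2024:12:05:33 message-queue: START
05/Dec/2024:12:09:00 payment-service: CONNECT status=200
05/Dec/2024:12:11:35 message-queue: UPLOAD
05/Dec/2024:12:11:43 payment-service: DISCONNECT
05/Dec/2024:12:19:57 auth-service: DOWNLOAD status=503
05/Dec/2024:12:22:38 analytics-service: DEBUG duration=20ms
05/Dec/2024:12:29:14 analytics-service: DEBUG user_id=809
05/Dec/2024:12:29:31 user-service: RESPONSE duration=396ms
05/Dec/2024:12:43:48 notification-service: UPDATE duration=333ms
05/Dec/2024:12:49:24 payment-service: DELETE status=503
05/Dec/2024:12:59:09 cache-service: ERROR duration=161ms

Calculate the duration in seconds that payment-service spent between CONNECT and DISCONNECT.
163

To calculate state duration:

1. Find CONNECT event for payment-service: 05/Dec/2024:12:09:00
2. Find DISCONNECT event for payment-service: 05/Dec/2024:12:11:43
3. Calculate duration: 05/Dec/2024:12:11:43 - 05/Dec/2024:12:09:00 = 163 seconds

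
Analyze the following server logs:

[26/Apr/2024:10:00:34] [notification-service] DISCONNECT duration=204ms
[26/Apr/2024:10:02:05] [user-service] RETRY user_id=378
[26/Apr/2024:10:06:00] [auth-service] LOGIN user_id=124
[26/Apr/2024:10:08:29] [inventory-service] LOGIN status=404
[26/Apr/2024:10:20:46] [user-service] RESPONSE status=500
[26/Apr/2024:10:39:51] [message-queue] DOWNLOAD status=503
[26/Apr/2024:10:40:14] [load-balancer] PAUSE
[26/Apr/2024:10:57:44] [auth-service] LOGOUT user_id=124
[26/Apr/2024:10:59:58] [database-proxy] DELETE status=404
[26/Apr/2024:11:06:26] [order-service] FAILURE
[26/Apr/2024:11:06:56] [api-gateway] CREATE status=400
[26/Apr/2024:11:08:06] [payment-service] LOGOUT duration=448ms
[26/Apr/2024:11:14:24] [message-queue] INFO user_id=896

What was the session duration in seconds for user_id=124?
3104

To calculate session duration:

1. Find LOGIN event for user_id=124: 26/Apr/2024:10:06:00
2. Find LOGOUT event for user_id=124: 26/Apr/2024:10:57:44
3. Session duration: 26/Apr/2024:10:57:44 - 26/Apr/2024:10:06:00 = 3104 seconds (51 minutes)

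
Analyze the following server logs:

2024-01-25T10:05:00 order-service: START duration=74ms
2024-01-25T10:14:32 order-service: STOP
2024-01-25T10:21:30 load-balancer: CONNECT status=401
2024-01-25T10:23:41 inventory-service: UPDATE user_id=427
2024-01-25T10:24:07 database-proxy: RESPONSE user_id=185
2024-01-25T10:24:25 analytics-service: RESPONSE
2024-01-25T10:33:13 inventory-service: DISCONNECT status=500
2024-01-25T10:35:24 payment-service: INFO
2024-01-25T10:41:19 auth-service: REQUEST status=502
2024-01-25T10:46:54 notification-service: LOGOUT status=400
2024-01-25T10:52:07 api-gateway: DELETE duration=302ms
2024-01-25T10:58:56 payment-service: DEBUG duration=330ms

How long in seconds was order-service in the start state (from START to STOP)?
572

To calculate state duration:

1. Find START event for order-service: 2024-01-25T10:05:00
2. Find STOP event for order-service: 2024-01-25T10:14:32
3. Calculate duration: 2024-01-25T10:14:32 - 2024-01-25T10:05:00 = 572 seconds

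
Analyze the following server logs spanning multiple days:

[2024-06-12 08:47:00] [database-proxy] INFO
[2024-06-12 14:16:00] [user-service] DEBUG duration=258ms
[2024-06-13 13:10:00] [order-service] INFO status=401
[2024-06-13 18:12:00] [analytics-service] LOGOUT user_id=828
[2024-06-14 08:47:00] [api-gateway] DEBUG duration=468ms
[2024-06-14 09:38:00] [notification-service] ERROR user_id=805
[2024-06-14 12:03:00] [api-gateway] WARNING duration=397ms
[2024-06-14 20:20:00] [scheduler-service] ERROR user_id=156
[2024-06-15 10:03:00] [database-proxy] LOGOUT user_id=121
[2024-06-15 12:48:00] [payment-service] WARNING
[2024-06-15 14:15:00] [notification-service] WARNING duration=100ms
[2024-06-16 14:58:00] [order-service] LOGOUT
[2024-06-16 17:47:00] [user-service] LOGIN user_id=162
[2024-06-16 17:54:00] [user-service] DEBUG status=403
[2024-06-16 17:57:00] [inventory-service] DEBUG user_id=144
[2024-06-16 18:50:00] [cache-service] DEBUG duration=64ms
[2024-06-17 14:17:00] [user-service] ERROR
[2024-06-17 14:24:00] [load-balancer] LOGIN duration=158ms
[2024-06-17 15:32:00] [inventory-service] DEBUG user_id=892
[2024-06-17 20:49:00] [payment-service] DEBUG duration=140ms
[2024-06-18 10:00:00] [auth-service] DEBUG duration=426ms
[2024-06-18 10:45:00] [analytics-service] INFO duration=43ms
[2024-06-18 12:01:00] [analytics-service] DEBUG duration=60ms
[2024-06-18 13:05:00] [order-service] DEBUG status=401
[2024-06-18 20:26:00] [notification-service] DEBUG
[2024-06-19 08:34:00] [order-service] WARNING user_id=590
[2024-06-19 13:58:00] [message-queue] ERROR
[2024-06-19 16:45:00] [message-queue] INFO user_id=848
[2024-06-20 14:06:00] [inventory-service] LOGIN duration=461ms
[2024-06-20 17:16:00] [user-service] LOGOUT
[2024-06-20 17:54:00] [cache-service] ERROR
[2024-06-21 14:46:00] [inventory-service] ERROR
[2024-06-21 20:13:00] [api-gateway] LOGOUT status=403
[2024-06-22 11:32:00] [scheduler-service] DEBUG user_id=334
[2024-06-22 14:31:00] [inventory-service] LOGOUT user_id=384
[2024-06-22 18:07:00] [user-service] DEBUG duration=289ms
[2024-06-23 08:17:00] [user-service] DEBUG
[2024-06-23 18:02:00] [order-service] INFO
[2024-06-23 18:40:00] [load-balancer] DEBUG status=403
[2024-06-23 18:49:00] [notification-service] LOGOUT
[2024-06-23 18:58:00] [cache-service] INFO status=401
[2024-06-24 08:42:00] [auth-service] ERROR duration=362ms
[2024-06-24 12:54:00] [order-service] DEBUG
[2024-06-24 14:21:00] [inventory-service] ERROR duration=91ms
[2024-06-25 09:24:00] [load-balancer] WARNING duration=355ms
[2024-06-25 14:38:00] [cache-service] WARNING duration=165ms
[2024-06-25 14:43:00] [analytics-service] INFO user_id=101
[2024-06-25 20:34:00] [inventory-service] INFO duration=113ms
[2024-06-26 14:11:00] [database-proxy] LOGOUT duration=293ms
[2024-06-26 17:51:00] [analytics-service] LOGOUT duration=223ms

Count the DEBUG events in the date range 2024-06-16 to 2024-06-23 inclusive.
13

To filter by date range:

1. Date range: 2024-06-16 through 2024-06-23, both dates inclusive
2. Filter for DEBUG events whose date falls in this range
3. Count matching events: 13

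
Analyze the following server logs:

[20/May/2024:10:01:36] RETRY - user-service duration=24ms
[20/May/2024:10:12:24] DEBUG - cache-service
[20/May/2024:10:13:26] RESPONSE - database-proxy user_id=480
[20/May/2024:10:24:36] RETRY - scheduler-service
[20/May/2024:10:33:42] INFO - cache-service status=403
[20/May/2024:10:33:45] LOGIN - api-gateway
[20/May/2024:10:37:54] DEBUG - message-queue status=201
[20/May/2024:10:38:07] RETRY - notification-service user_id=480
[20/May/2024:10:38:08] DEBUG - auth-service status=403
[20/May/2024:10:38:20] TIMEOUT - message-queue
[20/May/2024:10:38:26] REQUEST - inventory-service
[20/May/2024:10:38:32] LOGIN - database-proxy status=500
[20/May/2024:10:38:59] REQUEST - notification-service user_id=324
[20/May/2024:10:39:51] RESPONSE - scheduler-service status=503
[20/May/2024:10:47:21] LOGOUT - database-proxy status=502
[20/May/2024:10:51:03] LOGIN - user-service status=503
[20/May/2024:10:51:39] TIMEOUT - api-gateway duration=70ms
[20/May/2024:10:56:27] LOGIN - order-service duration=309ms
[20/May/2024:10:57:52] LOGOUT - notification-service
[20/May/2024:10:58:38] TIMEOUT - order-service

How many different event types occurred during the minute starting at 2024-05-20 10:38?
5

To count unique event types:

1. Filter events in the minute starting at 2024-05-20 10:38
2. Extract event types from matching entries
3. Count unique types: 5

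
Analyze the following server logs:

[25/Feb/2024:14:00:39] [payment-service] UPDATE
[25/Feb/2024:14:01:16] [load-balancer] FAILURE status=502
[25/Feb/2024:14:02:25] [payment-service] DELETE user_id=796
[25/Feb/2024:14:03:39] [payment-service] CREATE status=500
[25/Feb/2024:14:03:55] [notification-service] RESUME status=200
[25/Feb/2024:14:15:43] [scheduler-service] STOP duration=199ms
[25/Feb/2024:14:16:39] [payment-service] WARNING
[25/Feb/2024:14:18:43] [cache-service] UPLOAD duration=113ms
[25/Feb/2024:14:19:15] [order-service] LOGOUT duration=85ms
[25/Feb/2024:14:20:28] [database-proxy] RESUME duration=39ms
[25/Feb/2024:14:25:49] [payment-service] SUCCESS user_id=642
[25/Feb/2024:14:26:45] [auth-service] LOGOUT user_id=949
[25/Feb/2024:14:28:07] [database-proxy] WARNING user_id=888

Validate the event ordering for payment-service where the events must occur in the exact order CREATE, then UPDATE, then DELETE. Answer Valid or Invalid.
Invalid

To validate ordering:

1. Required order: CREATE → UPDATE → DELETE
2. Rule: the events must occur in the exact order CREATE, then UPDATE, then DELETE
3. Check actual order of events for payment-service
4. Result: Invalid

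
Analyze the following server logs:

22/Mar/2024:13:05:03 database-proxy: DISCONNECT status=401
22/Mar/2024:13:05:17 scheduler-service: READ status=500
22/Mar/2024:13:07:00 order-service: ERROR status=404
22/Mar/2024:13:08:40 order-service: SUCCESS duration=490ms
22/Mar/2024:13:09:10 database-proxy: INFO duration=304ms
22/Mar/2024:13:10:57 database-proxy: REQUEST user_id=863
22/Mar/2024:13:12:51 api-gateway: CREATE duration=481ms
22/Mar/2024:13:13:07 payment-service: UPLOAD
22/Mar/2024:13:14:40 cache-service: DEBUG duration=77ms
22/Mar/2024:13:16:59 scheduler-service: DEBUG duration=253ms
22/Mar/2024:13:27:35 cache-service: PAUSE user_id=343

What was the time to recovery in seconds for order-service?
100

To calculate recovery time:

1. Find ERROR event for order-service: 22/Mar/2024:13:07:00
2. Find next SUCCESS event for order-service: 22/Mar/2024:13:08:40
3. Recovery time: 22/Mar/2024:13:08:40 - 22/Mar/2024:13:07:00 = 100 seconds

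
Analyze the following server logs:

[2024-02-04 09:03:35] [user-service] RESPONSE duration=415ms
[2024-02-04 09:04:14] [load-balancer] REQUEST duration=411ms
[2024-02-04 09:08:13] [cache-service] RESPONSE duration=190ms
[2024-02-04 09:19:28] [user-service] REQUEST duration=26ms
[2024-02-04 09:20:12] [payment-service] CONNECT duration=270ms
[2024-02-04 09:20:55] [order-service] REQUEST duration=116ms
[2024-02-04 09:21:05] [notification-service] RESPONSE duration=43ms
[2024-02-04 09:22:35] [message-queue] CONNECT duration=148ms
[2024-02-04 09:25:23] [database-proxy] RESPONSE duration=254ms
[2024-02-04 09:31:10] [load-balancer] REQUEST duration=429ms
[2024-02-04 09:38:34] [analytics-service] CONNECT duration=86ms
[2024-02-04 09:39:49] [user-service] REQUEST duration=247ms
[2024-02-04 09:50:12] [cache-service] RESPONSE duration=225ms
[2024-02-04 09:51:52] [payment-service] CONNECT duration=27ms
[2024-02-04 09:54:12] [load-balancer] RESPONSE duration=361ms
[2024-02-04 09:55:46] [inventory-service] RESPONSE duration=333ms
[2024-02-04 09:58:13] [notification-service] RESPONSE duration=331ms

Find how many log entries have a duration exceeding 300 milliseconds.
6

To count timeouts:

1. Threshold: 300ms
2. Extract duration from each log entry
3. Count entries where duration > 300
4. Timeout count: 6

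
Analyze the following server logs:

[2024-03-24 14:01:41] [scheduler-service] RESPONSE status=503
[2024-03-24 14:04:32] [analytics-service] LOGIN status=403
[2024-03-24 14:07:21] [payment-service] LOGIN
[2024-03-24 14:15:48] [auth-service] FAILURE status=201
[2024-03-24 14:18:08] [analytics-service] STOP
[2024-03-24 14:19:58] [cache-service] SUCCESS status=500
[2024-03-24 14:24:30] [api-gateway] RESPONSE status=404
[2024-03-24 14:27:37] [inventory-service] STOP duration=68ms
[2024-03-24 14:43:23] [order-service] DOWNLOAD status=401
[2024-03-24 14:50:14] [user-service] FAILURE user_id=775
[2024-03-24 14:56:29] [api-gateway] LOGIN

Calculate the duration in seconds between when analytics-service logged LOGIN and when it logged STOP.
816

To find the time between events:

1. Locate the first LOGIN event for analytics-service: 2024-03-24 14:04:32
2. Locate the first STOP event for analytics-service: 2024-03-24 14:18:08
3. Calculate the difference: 2024-03-24 14:18:08 - 2024-03-24 14:04:32 = 816 seconds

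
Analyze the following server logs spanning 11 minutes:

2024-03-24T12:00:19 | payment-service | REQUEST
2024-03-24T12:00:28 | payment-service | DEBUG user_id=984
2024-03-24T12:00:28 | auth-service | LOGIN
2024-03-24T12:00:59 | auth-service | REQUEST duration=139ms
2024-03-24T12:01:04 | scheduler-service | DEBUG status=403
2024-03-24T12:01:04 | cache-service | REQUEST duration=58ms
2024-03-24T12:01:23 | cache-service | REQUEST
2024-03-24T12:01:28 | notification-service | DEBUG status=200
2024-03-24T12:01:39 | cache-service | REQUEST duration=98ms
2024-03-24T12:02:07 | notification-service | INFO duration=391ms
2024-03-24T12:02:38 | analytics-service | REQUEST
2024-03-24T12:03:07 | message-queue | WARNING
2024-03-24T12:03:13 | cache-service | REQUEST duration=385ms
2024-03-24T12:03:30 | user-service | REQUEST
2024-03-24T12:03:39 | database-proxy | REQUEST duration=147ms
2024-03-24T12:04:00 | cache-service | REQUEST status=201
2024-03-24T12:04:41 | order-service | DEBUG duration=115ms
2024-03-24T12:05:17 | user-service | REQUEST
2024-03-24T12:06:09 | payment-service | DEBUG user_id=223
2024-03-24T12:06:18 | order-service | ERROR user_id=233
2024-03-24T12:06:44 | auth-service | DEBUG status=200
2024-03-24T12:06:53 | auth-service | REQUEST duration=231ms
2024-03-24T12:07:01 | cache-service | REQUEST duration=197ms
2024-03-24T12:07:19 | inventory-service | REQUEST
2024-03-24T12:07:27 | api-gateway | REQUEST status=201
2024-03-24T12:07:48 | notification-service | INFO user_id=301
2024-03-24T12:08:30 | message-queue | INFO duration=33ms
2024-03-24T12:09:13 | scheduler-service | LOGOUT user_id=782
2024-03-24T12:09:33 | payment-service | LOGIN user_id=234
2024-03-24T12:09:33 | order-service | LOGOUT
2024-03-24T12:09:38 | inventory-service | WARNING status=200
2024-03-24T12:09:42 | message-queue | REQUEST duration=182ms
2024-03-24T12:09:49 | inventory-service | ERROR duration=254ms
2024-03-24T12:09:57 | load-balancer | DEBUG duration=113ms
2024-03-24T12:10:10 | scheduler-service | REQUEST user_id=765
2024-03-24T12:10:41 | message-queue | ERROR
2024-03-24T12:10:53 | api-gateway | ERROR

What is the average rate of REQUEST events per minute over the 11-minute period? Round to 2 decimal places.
1.55

To calculate the rate:

1. Count total REQUEST events: 17
2. Total time period: 11 minutes
3. Rate = 17 / 11 = 1.55 events per minute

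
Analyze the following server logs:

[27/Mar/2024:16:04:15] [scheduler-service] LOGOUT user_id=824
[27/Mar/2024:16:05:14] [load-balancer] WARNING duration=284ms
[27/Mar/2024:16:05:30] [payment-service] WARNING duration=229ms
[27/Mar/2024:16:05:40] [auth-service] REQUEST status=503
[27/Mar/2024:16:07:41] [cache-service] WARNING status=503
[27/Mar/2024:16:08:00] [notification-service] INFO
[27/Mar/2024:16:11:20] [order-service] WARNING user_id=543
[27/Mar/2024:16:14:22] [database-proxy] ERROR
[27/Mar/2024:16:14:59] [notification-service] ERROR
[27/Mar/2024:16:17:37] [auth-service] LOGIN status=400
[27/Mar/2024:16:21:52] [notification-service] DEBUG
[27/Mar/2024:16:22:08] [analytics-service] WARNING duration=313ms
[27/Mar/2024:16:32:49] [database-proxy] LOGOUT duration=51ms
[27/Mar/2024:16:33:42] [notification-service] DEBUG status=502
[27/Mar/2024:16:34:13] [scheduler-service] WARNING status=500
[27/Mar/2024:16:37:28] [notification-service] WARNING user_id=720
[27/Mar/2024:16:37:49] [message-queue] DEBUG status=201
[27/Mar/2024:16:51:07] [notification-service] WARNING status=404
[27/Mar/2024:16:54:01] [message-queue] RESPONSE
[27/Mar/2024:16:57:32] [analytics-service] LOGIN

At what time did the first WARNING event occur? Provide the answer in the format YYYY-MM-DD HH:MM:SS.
2024-03-27 16:05:14

To find the first event:

1. Filter for all WARNING events
2. Sort by timestamp
3. Select the first one
4. Timestamp: 2024-03-27 16:05:14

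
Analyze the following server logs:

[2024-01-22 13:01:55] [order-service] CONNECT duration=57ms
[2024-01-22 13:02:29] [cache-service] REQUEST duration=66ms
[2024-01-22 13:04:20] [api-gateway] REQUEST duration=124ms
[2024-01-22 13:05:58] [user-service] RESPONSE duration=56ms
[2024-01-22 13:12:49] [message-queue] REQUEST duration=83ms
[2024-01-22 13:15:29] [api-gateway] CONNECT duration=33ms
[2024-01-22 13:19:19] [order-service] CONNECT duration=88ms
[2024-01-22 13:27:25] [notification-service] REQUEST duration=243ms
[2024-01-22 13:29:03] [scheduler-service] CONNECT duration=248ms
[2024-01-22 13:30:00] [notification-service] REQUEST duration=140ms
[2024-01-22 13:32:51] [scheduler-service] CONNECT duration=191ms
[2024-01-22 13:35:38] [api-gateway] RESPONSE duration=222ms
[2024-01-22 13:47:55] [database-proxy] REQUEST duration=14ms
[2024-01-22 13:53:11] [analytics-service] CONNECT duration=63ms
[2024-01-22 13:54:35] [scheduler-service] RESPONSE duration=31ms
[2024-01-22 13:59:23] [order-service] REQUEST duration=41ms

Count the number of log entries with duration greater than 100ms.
6

To count timeouts:

1. Threshold: 100ms
2. Extract duration from each log entry
3. Count entries where duration > 100
4. Timeout count: 6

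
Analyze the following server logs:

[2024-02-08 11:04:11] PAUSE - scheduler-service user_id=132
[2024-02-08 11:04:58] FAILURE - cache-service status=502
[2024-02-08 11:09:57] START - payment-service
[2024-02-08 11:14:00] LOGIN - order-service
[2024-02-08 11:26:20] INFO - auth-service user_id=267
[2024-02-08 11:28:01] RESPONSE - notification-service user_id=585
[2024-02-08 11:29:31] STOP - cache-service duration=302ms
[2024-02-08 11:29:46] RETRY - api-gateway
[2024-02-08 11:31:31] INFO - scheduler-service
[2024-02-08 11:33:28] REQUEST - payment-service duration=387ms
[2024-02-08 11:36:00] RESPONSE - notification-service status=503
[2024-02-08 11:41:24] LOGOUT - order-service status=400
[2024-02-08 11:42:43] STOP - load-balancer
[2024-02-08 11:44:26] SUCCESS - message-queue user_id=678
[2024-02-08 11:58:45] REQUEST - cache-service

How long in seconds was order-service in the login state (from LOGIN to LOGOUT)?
1644

To calculate state duration:

1. Find LOGIN event for order-service: 2024-02-08 11:14:00
2. Find LOGOUT event for order-service: 2024-02-08 11:41:24
3. Calculate duration: 2024-02-08 11:41:24 - 2024-02-08 11:14:00 = 1644 seconds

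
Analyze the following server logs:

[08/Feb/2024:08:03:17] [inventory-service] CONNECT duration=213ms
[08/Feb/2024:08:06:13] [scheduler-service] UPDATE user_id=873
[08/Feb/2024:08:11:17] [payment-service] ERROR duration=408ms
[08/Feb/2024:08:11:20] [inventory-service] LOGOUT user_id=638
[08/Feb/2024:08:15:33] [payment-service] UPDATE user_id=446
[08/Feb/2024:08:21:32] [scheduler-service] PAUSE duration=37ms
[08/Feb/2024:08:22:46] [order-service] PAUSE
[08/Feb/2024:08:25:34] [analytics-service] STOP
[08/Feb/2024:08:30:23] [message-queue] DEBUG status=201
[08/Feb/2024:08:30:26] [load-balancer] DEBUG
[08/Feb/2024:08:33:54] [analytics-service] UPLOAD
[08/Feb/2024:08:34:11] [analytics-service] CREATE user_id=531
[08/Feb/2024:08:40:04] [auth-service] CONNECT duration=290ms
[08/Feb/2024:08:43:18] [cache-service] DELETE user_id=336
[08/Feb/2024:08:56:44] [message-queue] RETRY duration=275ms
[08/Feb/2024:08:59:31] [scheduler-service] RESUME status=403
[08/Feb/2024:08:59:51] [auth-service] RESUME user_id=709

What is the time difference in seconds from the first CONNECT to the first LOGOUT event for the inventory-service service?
483

To find the time between events:

1. Locate the first CONNECT event for inventory-service: 08/Feb/2024:08:03:17
2. Locate the first LOGOUT event for inventory-service: 08/Feb/2024:08:11:20
3. Calculate the difference: 08/Feb/2024:08:11:20 - 08/Feb/2024:08:03:17 = 483 seconds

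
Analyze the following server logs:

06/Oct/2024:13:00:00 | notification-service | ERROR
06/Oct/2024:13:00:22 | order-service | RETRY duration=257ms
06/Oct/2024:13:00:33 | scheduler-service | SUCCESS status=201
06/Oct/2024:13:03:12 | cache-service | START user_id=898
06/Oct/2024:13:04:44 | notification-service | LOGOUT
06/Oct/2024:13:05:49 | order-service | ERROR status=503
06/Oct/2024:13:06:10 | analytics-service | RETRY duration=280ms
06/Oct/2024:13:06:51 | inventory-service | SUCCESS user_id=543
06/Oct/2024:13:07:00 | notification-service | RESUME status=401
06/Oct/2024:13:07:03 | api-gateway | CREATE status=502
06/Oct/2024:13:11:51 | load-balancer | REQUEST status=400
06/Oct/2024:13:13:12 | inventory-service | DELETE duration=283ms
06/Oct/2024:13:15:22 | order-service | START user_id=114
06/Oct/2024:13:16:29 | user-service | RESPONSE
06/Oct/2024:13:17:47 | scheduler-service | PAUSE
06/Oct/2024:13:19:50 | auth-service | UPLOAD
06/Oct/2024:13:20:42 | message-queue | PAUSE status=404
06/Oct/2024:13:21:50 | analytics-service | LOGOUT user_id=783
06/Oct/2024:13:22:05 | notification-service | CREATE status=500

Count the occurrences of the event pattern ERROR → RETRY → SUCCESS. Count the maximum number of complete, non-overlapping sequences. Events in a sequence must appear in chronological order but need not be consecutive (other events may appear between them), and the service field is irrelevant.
2

To count sequences:

1. Look for pattern: ERROR → RETRY → SUCCESS
2. Greedily scan the log in chronological order, matching each sequence element in turn (ignoring service)
3. Each time the full pattern completes, increment the count and restart matching from the next event
4. Complete non-overlapping sequences found: 2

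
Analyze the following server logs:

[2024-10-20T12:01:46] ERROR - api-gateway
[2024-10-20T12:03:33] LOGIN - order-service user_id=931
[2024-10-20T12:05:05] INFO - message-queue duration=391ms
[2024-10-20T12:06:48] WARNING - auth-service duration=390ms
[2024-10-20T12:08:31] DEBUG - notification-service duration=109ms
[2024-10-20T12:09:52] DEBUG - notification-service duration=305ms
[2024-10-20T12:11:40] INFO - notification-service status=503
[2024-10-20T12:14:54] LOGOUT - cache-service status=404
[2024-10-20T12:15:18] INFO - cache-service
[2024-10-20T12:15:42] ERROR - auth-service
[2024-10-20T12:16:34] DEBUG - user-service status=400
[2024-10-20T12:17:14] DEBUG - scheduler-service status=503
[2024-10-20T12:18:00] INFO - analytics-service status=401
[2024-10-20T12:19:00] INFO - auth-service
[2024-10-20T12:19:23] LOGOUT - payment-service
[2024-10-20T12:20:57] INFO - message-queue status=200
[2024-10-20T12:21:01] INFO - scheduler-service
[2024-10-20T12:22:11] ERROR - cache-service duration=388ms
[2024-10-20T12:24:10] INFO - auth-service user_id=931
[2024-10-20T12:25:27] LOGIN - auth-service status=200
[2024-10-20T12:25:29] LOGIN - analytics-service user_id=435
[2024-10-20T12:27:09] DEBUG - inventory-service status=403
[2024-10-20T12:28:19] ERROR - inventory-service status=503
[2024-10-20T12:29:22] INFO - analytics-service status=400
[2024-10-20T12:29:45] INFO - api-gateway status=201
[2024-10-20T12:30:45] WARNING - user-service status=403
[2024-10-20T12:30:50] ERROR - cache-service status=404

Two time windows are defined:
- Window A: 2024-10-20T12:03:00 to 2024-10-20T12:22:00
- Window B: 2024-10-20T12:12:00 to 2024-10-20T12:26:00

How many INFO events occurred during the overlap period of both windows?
5

To find overlap events:

1. Window A: 2024-10-20T12:03:00 to 2024-10-20T12:22:00
2. Window B: 2024-10-20T12:12:00 to 2024-10-20T12:26:00
3. Overlap period: 2024-10-20T12:12:00 to 2024-10-20T12:22:00
4. Count INFO events in overlap: 5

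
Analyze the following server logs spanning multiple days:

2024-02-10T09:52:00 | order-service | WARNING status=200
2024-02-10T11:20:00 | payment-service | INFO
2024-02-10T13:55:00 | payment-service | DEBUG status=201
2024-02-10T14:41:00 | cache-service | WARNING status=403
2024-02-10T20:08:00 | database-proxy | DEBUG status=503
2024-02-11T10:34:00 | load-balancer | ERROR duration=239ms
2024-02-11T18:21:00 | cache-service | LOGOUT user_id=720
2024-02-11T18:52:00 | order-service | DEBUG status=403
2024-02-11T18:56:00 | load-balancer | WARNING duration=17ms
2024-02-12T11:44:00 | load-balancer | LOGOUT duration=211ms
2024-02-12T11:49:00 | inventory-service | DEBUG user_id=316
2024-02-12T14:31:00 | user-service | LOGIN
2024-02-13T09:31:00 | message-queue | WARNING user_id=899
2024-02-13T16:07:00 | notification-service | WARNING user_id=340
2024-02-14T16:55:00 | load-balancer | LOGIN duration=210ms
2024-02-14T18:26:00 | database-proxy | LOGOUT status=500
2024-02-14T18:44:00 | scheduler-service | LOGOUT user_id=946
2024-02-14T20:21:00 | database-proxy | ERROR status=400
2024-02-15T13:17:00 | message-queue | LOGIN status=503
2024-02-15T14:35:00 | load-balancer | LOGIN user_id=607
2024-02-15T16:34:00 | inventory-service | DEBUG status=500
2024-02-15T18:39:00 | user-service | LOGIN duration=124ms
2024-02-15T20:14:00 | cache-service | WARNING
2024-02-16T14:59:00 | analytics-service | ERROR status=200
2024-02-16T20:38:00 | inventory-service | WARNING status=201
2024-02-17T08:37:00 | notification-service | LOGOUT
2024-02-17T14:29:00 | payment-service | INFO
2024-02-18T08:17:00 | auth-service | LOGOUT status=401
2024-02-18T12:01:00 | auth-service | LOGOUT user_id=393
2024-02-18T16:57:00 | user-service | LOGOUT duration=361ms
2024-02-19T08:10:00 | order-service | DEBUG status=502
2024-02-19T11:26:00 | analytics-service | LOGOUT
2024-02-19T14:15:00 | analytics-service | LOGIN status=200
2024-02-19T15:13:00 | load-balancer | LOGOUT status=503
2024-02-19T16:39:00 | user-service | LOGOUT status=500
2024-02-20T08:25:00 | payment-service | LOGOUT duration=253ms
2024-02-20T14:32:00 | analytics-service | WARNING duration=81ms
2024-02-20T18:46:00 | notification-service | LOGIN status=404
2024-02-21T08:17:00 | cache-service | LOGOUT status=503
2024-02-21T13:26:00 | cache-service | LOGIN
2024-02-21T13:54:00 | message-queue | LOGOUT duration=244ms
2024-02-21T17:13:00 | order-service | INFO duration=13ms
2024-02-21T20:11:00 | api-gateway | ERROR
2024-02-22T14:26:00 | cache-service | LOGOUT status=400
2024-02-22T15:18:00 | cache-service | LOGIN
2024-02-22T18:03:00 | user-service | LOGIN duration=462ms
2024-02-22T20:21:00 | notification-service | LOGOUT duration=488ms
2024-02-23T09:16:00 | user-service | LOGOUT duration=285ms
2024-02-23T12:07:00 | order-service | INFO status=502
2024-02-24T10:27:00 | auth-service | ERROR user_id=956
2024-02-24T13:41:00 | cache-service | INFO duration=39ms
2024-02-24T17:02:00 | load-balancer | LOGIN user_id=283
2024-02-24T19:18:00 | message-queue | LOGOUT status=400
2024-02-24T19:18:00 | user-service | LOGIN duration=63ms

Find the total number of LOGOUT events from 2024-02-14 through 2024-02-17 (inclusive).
3

To filter by date range:

1. Date range: 2024-02-14 through 2024-02-17, both dates inclusive
2. Filter for LOGOUT events whose date falls in this range
3. Count matching events: 3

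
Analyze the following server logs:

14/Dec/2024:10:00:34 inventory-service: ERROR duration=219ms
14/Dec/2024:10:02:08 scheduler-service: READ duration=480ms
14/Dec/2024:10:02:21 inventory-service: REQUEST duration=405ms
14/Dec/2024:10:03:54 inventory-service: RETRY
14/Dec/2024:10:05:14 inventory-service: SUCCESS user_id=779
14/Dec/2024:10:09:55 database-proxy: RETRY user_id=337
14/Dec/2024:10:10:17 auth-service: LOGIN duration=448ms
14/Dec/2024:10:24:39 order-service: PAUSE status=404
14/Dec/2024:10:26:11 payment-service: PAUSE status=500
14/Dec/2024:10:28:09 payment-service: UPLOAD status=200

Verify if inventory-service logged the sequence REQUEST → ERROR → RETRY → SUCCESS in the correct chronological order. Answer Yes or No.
No

To verify sequence order:

1. Find all events in sequence REQUEST → ERROR → RETRY → SUCCESS for inventory-service
2. Extract their timestamps
3. Check if timestamps are in ascending order
4. Result: No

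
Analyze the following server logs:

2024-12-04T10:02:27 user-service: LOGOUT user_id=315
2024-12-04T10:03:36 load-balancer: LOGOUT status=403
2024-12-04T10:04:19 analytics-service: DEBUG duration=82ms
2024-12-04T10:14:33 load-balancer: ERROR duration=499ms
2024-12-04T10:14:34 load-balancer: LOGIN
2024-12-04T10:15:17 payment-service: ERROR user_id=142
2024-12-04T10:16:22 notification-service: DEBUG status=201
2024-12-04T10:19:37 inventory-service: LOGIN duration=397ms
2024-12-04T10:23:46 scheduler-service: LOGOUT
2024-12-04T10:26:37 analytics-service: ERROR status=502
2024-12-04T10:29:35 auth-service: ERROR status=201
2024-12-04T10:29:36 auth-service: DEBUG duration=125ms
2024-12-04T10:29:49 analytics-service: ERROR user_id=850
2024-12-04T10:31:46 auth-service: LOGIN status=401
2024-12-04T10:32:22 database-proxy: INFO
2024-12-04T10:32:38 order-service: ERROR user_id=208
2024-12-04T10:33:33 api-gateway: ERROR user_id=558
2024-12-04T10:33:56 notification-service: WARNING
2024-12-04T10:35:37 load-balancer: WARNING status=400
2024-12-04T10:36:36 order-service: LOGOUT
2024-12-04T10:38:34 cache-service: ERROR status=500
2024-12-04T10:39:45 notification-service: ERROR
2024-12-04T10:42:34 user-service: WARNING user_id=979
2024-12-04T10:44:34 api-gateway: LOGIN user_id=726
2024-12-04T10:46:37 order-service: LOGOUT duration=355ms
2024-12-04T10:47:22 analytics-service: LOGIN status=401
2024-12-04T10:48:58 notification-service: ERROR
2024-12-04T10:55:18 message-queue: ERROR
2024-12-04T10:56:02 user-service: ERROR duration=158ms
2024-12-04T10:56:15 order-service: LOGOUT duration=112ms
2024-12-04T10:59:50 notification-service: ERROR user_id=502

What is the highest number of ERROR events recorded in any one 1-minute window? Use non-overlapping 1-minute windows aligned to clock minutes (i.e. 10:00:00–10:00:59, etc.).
2

To find the burst window:

1. Divide the log period into non-overlapping 1-minute windows starting at 10:00
2. Count ERROR events in each window
3. Find the window with maximum count
4. Maximum events in a window: 2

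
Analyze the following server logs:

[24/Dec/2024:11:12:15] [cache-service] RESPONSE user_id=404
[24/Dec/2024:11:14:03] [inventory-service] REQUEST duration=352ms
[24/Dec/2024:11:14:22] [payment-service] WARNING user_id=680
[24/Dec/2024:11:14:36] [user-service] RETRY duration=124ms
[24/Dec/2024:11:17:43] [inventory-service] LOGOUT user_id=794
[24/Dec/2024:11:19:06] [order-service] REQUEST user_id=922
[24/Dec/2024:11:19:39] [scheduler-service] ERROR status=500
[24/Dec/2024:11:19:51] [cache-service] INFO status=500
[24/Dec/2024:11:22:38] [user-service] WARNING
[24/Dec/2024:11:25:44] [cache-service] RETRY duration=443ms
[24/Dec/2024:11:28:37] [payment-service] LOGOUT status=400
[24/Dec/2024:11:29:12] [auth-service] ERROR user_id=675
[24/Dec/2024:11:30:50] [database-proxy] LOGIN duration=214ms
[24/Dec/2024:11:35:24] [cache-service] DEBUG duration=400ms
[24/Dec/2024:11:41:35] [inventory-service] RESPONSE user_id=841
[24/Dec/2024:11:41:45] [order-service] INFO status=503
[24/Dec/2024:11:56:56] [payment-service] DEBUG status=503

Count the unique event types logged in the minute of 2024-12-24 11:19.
3

To count unique event types:

1. Filter events in the minute starting at 2024-12-24 11:19
2. Extract event types from matching entries
3. Count unique types: 3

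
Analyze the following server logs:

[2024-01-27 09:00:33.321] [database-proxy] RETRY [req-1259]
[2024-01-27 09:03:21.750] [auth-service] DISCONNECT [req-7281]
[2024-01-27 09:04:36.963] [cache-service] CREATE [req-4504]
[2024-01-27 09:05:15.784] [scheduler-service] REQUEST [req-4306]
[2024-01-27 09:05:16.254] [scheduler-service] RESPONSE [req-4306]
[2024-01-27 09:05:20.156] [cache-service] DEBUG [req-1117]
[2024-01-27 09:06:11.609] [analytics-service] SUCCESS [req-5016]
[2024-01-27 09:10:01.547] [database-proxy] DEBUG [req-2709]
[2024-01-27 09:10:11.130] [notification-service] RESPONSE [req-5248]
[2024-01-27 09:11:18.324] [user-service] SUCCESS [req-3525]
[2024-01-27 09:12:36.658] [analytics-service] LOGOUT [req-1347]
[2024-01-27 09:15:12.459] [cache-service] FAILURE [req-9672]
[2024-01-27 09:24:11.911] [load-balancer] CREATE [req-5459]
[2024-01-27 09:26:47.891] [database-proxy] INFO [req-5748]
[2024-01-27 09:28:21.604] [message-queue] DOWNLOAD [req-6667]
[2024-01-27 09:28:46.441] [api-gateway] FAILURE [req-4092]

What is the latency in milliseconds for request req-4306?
470

To calculate latency:

1. Find REQUEST with id req-4306: 2024-01-27 09:05:15.784
2. Find RESPONSE with id req-4306: 2024-01-27 09:05:16.254
3. Latency: 2024-01-27 09:05:16.254 - 2024-01-27 09:05:15.784 = 470ms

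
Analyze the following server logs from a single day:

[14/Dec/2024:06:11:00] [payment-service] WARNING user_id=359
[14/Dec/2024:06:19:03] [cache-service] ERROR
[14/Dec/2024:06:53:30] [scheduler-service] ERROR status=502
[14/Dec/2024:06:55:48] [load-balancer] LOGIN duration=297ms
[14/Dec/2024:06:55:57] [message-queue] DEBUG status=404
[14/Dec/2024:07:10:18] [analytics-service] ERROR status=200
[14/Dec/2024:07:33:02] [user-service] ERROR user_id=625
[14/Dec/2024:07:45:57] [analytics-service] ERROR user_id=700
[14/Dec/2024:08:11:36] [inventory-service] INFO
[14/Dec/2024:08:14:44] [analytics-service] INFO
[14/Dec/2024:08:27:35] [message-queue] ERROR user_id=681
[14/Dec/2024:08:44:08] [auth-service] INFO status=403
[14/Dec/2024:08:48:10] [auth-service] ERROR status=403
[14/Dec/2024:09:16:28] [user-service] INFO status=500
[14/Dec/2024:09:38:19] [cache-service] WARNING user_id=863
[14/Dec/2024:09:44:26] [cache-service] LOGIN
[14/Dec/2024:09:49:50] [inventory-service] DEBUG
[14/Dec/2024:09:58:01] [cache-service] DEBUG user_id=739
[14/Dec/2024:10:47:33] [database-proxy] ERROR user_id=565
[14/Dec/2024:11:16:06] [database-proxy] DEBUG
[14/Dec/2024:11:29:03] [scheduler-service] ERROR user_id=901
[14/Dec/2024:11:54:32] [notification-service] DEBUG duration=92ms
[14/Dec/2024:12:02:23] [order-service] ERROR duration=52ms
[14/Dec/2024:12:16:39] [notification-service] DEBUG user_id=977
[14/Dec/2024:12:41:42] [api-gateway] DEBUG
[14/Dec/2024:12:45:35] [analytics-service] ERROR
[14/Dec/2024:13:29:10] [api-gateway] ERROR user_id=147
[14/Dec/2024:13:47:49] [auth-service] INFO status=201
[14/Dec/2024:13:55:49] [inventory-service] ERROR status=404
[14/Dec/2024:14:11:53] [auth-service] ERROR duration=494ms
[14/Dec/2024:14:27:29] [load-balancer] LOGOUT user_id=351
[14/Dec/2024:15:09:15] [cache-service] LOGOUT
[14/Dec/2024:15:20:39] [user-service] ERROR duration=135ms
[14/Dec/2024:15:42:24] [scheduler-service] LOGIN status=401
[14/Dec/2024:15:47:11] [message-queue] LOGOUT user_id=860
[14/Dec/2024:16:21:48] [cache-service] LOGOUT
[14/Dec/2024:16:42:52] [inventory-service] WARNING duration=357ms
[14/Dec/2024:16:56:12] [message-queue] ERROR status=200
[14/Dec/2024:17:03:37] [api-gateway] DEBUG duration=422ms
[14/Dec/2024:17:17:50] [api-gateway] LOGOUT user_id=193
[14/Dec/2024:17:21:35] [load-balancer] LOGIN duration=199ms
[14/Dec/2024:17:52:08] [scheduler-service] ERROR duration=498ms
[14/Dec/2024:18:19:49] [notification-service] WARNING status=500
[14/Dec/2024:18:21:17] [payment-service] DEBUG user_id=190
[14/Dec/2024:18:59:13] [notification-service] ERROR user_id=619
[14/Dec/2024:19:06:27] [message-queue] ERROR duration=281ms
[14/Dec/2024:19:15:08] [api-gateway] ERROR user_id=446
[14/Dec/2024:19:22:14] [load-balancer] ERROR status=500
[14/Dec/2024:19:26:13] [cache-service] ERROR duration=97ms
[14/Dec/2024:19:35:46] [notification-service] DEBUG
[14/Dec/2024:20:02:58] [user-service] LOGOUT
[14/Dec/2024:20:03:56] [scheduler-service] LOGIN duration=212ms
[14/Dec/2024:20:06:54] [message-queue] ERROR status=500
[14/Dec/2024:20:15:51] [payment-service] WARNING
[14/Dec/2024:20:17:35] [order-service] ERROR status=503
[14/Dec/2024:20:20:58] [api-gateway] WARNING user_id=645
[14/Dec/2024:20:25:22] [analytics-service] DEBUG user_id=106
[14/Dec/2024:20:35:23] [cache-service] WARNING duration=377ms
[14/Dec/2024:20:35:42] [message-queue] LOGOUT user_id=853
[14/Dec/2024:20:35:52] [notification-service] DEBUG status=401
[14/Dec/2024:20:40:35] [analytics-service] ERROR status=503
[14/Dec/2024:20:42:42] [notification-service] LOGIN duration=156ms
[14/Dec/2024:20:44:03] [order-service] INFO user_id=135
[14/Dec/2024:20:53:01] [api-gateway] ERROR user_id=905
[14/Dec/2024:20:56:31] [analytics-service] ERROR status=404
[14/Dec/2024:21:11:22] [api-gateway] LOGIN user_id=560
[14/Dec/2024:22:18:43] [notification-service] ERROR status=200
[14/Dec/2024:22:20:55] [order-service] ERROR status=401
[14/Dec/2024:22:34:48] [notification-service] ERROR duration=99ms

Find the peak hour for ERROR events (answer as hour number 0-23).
20

To find the peak hour:

1. Group all ERROR events by hour
2. Count events in each hour
3. Find hour with maximum count
4. Peak hour: 20 (with 5 events)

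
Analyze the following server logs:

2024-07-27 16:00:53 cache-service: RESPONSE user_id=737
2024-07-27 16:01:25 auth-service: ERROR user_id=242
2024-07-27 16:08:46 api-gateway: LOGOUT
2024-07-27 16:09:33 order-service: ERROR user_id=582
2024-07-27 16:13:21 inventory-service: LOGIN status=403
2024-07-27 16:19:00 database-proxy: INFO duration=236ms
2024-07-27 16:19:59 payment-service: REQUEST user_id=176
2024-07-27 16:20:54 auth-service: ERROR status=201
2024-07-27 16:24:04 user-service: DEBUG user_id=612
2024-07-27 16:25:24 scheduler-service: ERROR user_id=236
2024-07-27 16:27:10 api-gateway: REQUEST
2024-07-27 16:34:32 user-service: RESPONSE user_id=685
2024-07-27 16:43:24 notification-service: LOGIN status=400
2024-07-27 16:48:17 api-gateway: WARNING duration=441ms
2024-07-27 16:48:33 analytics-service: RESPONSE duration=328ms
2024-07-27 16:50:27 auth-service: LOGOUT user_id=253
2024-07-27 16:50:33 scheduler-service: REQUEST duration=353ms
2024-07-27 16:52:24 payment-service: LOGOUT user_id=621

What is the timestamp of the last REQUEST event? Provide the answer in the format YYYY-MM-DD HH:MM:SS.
2024-07-27 16:50:33

To find the last event:

1. Filter for all REQUEST events
2. Sort by timestamp
3. Select the last one
4. Timestamp: 2024-07-27 16:50:33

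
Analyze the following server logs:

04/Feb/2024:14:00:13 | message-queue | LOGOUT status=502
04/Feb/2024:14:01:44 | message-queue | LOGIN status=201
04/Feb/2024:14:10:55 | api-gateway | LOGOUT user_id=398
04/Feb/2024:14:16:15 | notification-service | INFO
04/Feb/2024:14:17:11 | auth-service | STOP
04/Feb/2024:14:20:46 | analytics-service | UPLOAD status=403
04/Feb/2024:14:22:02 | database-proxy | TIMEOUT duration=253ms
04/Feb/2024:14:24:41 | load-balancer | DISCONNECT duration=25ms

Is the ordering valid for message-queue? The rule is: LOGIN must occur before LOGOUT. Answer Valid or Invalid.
Invalid

To validate ordering:

1. Required order: LOGIN → LOGOUT
2. Rule: LOGIN must occur before LOGOUT
3. Check actual order of events for message-queue
4. Result: Invalid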